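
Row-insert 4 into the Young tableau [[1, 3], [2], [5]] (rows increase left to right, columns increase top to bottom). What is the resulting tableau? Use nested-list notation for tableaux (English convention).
[[1, 3, 4], [2], [5]]

4 is larger than every entry of row 1, so it is appended to row 1. The new tableau is [[1, 3, 4], [2], [5]].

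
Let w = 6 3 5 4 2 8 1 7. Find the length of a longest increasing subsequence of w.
3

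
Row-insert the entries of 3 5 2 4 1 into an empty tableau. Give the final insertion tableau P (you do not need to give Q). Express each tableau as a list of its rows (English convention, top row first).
P = [[1, 4], [2, 5], [3]]

Insert 3: appended to row 1. P = [[3]].
Insert 5: appended to row 1. P = [[3, 5]].
Insert 2: 2 bumps 3 from row 1; 3 starts row 2. P = [[2, 5], [3]].
Insert 4: 4 bumps 5 from row 1; 5 appends to row 2. P = [[2, 4], [3, 5]].
Insert 1: 1 bumps 2 from row 1; 2 bumps 3 from row 2; 3 starts row 3. P = [[1, 4], [2, 5], [3]].

So P = [[1, 4], [2, 5], [3]].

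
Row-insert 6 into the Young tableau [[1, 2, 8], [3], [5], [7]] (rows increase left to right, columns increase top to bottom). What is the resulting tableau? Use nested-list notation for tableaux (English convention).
In row 1, 6 replaces 8 (the leftmost entry greater than 6); 8 is bumped to row 2. 8 is appended to row 2. The new tableau is [[1, 2, 6], [3, 8], [5], [7]].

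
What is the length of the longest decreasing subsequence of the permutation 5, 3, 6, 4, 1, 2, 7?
3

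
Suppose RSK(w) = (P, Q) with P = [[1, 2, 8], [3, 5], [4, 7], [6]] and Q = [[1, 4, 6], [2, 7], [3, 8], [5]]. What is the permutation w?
Reverse the RSK construction: for i from n down to 1, find the cell of Q containing i, remove the entry at that cell from P, and reverse-bump it up through P; the value ejected from row 1 is w(i).

Step i=8: Q has 8 at row 3, column 2; remove 7 from row 3 of P and reverse-bump: 7 enters row 2 and ejects 5; 5 enters row 1 and ejects 2. So w(8) = 2. P is now [[1, 5, 8], [3, 7], [4], [6]].
Step i=7: Q has 7 at row 2, column 2; remove 7 from row 2 of P and reverse-bump: 7 enters row 1 and ejects 5. So w(7) = 5. P is now [[1, 7, 8], [3], [4], [6]].
Step i=6: Q has 6 at row 1, column 3; remove that cell from P, ejecting 8. So w(6) = 8. P is now [[1, 7], [3], [4], [6]].
Step i=5: Q has 5 at row 4, column 1; remove 6 from row 4 of P and reverse-bump: 6 enters row 3 and ejects 4; 4 enters row 2 and ejects 3; 3 enters row 1 and ejects 1. So w(5) = 1. P is now [[3, 7], [4], [6]].
Step i=4: Q has 4 at row 1, column 2; remove that cell from P, ejecting 7. So w(4) = 7. P is now [[3], [4], [6]].
Step i=3: Q has 3 at row 3, column 1; remove 6 from row 3 of P and reverse-bump: 6 enters row 2 and ejects 4; 4 enters row 1 and ejects 3. So w(3) = 3. P is now [[4], [6]].
Step i=2: Q has 2 at row 2, column 1; remove 6 from row 2 of P and reverse-bump: 6 enters row 1 and ejects 4. So w(2) = 4. P is now [[6]].
Step i=1: Q has 1 at row 1, column 1; remove that cell from P, ejecting 6. So w(1) = 6. P is now [].

So w = 6 4 3 7 1 8 5 2.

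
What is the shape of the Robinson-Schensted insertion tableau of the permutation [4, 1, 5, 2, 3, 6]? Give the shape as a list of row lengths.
[4, 2]

Row-insert each entry into an empty tableau.

After inserting 4: P = [[4]].
After inserting 1: P = [[1], [4]].
After inserting 5: P = [[1, 5], [4]].
After inserting 2: P = [[1, 2], [4, 5]].
After inserting 3: P = [[1, 2, 3], [4, 5]].
After inserting 6: P = [[1, 2, 3, 6], [4, 5]].

The final insertion tableau P = [[1, 2, 3, 6], [4, 5]] has shape [4, 2].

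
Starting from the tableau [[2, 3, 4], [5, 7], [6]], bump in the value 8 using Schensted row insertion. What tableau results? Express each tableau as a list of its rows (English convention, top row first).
8 is larger than every entry of row 1, so it is appended to row 1. The new tableau is [[2, 3, 4, 8], [5, 7], [6]].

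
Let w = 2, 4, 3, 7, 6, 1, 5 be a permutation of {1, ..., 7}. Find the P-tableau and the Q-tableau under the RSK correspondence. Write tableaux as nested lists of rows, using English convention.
Insert each entry of the permutation into P by Schensted row insertion, recording in Q the position of each new cell.

Insert 2: appended to row 1. P = [[2]].
Insert 4: appended to row 1. P = [[2, 4]].
Insert 3: 3 bumps 4 from row 1; 4 starts row 2. P = [[2, 3], [4]].
Insert 7: appended to row 1. P = [[2, 3, 7], [4]].
Insert 6: 6 bumps 7 from row 1; 7 appends to row 2. P = [[2, 3, 6], [4, 7]].
Insert 1: 1 bumps 2 from row 1; 2 bumps 4 from row 2; 4 starts row 3. P = [[1, 3, 6], [2, 7], [4]].
Insert 5: 5 bumps 6 from row 1; 6 bumps 7 from row 2; 7 appends to row 3. P = [[1, 3, 5], [2, 6], [4, 7]].

So P = [[1, 3, 5], [2, 6], [4, 7]], Q = [[1, 2, 4], [3, 5], [6, 7]].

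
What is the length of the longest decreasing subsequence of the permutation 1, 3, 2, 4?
2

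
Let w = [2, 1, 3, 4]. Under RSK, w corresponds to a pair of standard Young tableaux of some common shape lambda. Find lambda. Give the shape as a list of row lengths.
[3, 1]

RSK row insertion gives P = [[1, 3, 4], [2]], which has shape [3, 1].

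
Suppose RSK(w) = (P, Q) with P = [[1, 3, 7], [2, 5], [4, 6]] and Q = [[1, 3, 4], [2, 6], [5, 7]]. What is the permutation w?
Reverse the RSK construction: for i from n down to 1, find the cell of Q containing i, remove the entry at that cell from P, and reverse-bump it up through P; the value ejected from row 1 is w(i).

Step i=7: Q has 7 at row 3, column 2; remove 6 from row 3 of P and reverse-bump: 6 enters row 2 and ejects 5; 5 enters row 1 and ejects 3. So w(7) = 3. P is now [[1, 5, 7], [2, 6], [4]].
Step i=6: Q has 6 at row 2, column 2; remove 6 from row 2 of P and reverse-bump: 6 enters row 1 and ejects 5. So w(6) = 5. P is now [[1, 6, 7], [2], [4]].
Step i=5: Q has 5 at row 3, column 1; remove 4 from row 3 of P and reverse-bump: 4 enters row 2 and ejects 2; 2 enters row 1 and ejects 1. So w(5) = 1. P is now [[2, 6, 7], [4]].
Step i=4: Q has 4 at row 1, column 3; remove that cell from P, ejecting 7. So w(4) = 7. P is now [[2, 6], [4]].
Step i=3: Q has 3 at row 1, column 2; remove that cell from P, ejecting 6. So w(3) = 6. P is now [[2], [4]].
Step i=2: Q has 2 at row 2, column 1; remove 4 from row 2 of P and reverse-bump: 4 enters row 1 and ejects 2. So w(2) = 2. P is now [[4]].
Step i=1: Q has 1 at row 1, column 1; remove that cell from P, ejecting 4. So w(1) = 4. P is now [].

So w = 4 2 6 7 1 5 3.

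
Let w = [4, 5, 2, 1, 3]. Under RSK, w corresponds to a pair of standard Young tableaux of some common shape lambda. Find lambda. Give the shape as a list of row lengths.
[2, 2, 1]

Row-insert each entry into an empty tableau.

After inserting 4: P = [[4]].
After inserting 5: P = [[4, 5]].
After inserting 2: P = [[2, 5], [4]].
After inserting 1: P = [[1, 5], [2], [4]].
After inserting 3: P = [[1, 3], [2, 5], [4]].

The final insertion tableau P = [[1, 3], [2, 5], [4]] has shape [2, 2, 1].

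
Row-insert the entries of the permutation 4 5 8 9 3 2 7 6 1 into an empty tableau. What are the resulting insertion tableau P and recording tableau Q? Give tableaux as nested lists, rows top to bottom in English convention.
Insert each entry of the permutation into P by Schensted row insertion, recording in Q the position of each new cell.

Insert 4: appended to row 1. P = [[4]].
Insert 5: appended to row 1. P = [[4, 5]].
Insert 8: appended to row 1. P = [[4, 5, 8]].
Insert 9: appended to row 1. P = [[4, 5, 8, 9]].
Insert 3: 3 bumps 4 from row 1; 4 starts row 2. P = [[3, 5, 8, 9], [4]].
Insert 2: 2 bumps 3 from row 1; 3 bumps 4 from row 2; 4 starts row 3. P = [[2, 5, 8, 9], [3], [4]].
Insert 7: 7 bumps 8 from row 1; 8 appends to row 2. P = [[2, 5, 7, 9], [3, 8], [4]].
Insert 6: 6 bumps 7 from row 1; 7 bumps 8 from row 2; 8 appends to row 3. P = [[2, 5, 6, 9], [3, 7], [4, 8]].
Insert 1: 1 bumps 2 from row 1; 2 bumps 3 from row 2; 3 bumps 4 from row 3; 4 starts row 4. P = [[1, 5, 6, 9], [2, 7], [3, 8], [4]].

So P = [[1, 5, 6, 9], [2, 7], [3, 8], [4]], Q = [[1, 2, 3, 4], [5, 7], [6, 8], [9]].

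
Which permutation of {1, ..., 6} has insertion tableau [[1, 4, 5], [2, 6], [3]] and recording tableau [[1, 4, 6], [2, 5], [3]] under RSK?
3 2 1 6 4 5

Reverse the RSK construction: for i from n down to 1, find the cell of Q containing i, remove the entry at that cell from P, and reverse-bump it up through P; the value ejected from row 1 is w(i).

Step i=6: Q has 6 at row 1, column 3; remove that cell from P, ejecting 5. So w(6) = 5. P is now [[1, 4], [2, 6], [3]].
Step i=5: Q has 5 at row 2, column 2; remove 6 from row 2 of P and reverse-bump: 6 enters row 1 and ejects 4. So w(5) = 4. P is now [[1, 6], [2], [3]].
Step i=4: Q has 4 at row 1, column 2; remove that cell from P, ejecting 6. So w(4) = 6. P is now [[1], [2], [3]].
Step i=3: Q has 3 at row 3, column 1; remove 3 from row 3 of P and reverse-bump: 3 enters row 2 and ejects 2; 2 enters row 1 and ejects 1. So w(3) = 1. P is now [[2], [3]].
Step i=2: Q has 2 at row 2, column 1; remove 3 from row 2 of P and reverse-bump: 3 enters row 1 and ejects 2. So w(2) = 2. P is now [[3]].
Step i=1: Q has 1 at row 1, column 1; remove that cell from P, ejecting 3. So w(1) = 3. P is now [].

So w = 3 2 1 6 4 5.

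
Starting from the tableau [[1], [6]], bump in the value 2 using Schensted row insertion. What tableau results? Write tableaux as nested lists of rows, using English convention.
2 is larger than every entry of row 1, so it is appended to row 1. The new tableau is [[1, 2], [6]].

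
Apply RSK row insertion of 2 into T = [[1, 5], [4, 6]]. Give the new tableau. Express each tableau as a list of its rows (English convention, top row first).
In row 1, 2 replaces 5 (the leftmost entry greater than 2); 5 is bumped to row 2. In row 2, 5 replaces 6 (the leftmost entry greater than 5); 6 is bumped to row 3. 6 starts a new row 3. The new tableau is [[1, 2], [4, 5], [6]].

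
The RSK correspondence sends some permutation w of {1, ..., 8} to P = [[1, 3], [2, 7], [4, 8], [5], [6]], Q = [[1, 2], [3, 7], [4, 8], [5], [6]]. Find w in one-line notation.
6 8 5 4 2 1 7 3

Reverse the RSK construction: for i from n down to 1, find the cell of Q containing i, remove the entry at that cell from P, and reverse-bump it up through P; the value ejected from row 1 is w(i).

Step i=8: Q has 8 at row 3, column 2; remove 8 from row 3 of P and reverse-bump: 8 enters row 2 and ejects 7; 7 enters row 1 and ejects 3. So w(8) = 3. P is now [[1, 7], [2, 8], [4], [5], [6]].
Step i=7: Q has 7 at row 2, column 2; remove 8 from row 2 of P and reverse-bump: 8 enters row 1 and ejects 7. So w(7) = 7. P is now [[1, 8], [2], [4], [5], [6]].
Step i=6: Q has 6 at row 5, column 1; remove 6 from row 5 of P and reverse-bump: 6 enters row 4 and ejects 5; 5 enters row 3 and ejects 4; 4 enters row 2 and ejects 2; 2 enters row 1 and ejects 1. So w(6) = 1. P is now [[2, 8], [4], [5], [6]].
Step i=5: Q has 5 at row 4, column 1; remove 6 from row 4 of P and reverse-bump: 6 enters row 3 and ejects 5; 5 enters row 2 and ejects 4; 4 enters row 1 and ejects 2. So w(5) = 2. P is now [[4, 8], [5], [6]].
Step i=4: Q has 4 at row 3, column 1; remove 6 from row 3 of P and reverse-bump: 6 enters row 2 and ejects 5; 5 enters row 1 and ejects 4. So w(4) = 4. P is now [[5, 8], [6]].
Step i=3: Q has 3 at row 2, column 1; remove 6 from row 2 of P and reverse-bump: 6 enters row 1 and ejects 5. So w(3) = 5. P is now [[6, 8]].
Step i=2: Q has 2 at row 1, column 2; remove that cell from P, ejecting 8. So w(2) = 8. P is now [[6]].
Step i=1: Q has 1 at row 1, column 1; remove that cell from P, ejecting 6. So w(1) = 6. P is now [].

So w = 6 8 5 4 2 1 7 3.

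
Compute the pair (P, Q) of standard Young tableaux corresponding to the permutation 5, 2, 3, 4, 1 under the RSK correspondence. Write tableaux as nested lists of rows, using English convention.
Insert each entry of the permutation into P by Schensted row insertion, recording in Q the position of each new cell.

Insert 5: appended to row 1. P = [[5]].
Insert 2: 2 bumps 5 from row 1; 5 starts row 2. P = [[2], [5]].
Insert 3: appended to row 1. P = [[2, 3], [5]].
Insert 4: appended to row 1. P = [[2, 3, 4], [5]].
Insert 1: 1 bumps 2 from row 1; 2 bumps 5 from row 2; 5 starts row 3. P = [[1, 3, 4], [2], [5]].

So P = [[1, 3, 4], [2], [5]], Q = [[1, 3, 4], [2], [5]].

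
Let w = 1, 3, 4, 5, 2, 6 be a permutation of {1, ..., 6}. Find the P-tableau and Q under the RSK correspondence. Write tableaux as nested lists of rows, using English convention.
P = [[1, 2, 4, 5, 6], [3]], Q = [[1, 2, 3, 4, 6], [5]]

Insert each entry of the permutation into P by Schensted row insertion, recording in Q the position of each new cell.

Insert 1: appended to row 1. P = [[1]].
Insert 3: appended to row 1. P = [[1, 3]].
Insert 4: appended to row 1. P = [[1, 3, 4]].
Insert 5: appended to row 1. P = [[1, 3, 4, 5]].
Insert 2: 2 bumps 3 from row 1; 3 starts row 2. P = [[1, 2, 4, 5], [3]].
Insert 6: appended to row 1. P = [[1, 2, 4, 5, 6], [3]].

So P = [[1, 2, 4, 5, 6], [3]], Q = [[1, 2, 3, 4, 6], [5]].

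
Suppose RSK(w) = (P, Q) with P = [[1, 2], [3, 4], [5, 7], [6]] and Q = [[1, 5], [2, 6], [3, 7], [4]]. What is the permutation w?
Reverse RSK: for i = n, n-1, ..., 1, locate i in Q, remove the corresponding corner cell from P, and reverse-bump its entry up through P; the value ejected from row 1 is w(i).

So w = 6 5 3 1 7 4 2.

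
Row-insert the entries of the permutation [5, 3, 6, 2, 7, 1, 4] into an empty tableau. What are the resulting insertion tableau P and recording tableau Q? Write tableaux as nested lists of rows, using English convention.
Insert each entry of the permutation into P by Schensted row insertion, recording in Q the position of each new cell.

Insert 5: appended to row 1. P = [[5]], Q = [[1]].
Insert 3: 3 bumps 5 from row 1; 5 starts row 2. P = [[3], [5]], Q = [[1], [2]].
Insert 6: appended to row 1. P = [[3, 6], [5]], Q = [[1, 3], [2]].
Insert 2: 2 bumps 3 from row 1; 3 bumps 5 from row 2; 5 starts row 3. P = [[2, 6], [3], [5]], Q = [[1, 3], [2], [4]].
Insert 7: appended to row 1. P = [[2, 6, 7], [3], [5]], Q = [[1, 3, 5], [2], [4]].
Insert 1: 1 bumps 2 from row 1; 2 bumps 3 from row 2; 3 bumps 5 from row 3; 5 starts row 4. P = [[1, 6, 7], [2], [3], [5]], Q = [[1, 3, 5], [2], [4], [6]].
Insert 4: 4 bumps 6 from row 1; 6 appends to row 2. P = [[1, 4, 7], [2, 6], [3], [5]], Q = [[1, 3, 5], [2, 7], [4], [6]].

So P = [[1, 4, 7], [2, 6], [3], [5]], Q = [[1, 3, 5], [2, 7], [4], [6]].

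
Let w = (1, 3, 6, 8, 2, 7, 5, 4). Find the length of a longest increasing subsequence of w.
4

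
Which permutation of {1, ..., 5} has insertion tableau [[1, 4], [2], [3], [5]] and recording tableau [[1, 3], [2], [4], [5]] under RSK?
Reverse RSK: for i = n, n-1, ..., 1, locate i in Q, remove the corresponding corner cell from P, and reverse-bump its entry up through P; the value ejected from row 1 is w(i).

So w = 5 3 4 2 1.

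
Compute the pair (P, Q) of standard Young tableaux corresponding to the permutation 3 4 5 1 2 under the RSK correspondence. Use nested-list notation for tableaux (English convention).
Insert each entry of the permutation into P by Schensted row insertion, recording in Q the position of each new cell.

Insert 3: appended to row 1. P = [[3]].
Insert 4: appended to row 1. P = [[3, 4]].
Insert 5: appended to row 1. P = [[3, 4, 5]].
Insert 1: 1 bumps 3 from row 1; 3 starts row 2. P = [[1, 4, 5], [3]].
Insert 2: 2 bumps 4 from row 1; 4 appends to row 2. P = [[1, 2, 5], [3, 4]].

So P = [[1, 2, 5], [3, 4]], Q = [[1, 2, 3], [4, 5]].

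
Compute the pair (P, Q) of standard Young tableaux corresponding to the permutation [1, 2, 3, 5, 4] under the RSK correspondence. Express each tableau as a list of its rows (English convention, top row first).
P = [[1, 2, 3, 4], [5]], Q = [[1, 2, 3, 4], [5]]

Insert each entry of the permutation into P by Schensted row insertion, recording in Q the position of each new cell.

Insert 1: appended to row 1. P = [[1]].
Insert 2: appended to row 1. P = [[1, 2]].
Insert 3: appended to row 1. P = [[1, 2, 3]].
Insert 5: appended to row 1. P = [[1, 2, 3, 5]].
Insert 4: 4 bumps 5 from row 1; 5 starts row 2. P = [[1, 2, 3, 4], [5]].

So P = [[1, 2, 3, 4], [5]], Q = [[1, 2, 3, 4], [5]].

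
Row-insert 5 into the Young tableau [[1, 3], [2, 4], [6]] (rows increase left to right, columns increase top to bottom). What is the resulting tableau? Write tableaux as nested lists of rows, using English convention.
5 is larger than every entry of row 1, so it is appended to row 1. The new tableau is [[1, 3, 5], [2, 4], [6]].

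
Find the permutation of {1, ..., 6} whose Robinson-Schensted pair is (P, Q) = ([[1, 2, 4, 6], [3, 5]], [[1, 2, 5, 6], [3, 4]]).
3 5 1 2 4 6

Reverse the RSK construction: for i from n down to 1, find the cell of Q containing i, remove the entry at that cell from P, and reverse-bump it up through P; the value ejected from row 1 is w(i).

Step i=6: Q has 6 at row 1, column 4; remove that cell from P, ejecting 6. So w(6) = 6. P is now [[1, 2, 4], [3, 5]].
Step i=5: Q has 5 at row 1, column 3; remove that cell from P, ejecting 4. So w(5) = 4. P is now [[1, 2], [3, 5]].
Step i=4: Q has 4 at row 2, column 2; remove 5 from row 2 of P and reverse-bump: 5 enters row 1 and ejects 2. So w(4) = 2. P is now [[1, 5], [3]].
Step i=3: Q has 3 at row 2, column 1; remove 3 from row 2 of P and reverse-bump: 3 enters row 1 and ejects 1. So w(3) = 1. P is now [[3, 5]].
Step i=2: Q has 2 at row 1, column 2; remove that cell from P, ejecting 5. So w(2) = 5. P is now [[3]].
Step i=1: Q has 1 at row 1, column 1; remove that cell from P, ejecting 3. So w(1) = 3. P is now [].

So w = 3 5 1 2 4 6.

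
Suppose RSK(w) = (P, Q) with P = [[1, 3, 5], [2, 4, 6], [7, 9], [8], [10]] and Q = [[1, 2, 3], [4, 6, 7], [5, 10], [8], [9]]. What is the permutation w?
Reverse the RSK construction: for i from n down to 1, find the cell of Q containing i, remove the entry at that cell from P, and reverse-bump it up through P; the value ejected from row 1 is w(i).

Step i=10: Q has 10 at row 3, column 2; remove 9 from row 3 of P and reverse-bump: 9 enters row 2 and ejects 6; 6 enters row 1 and ejects 5. So w(10) = 5. P is now [[1, 3, 6], [2, 4, 9], [7], [8], [10]].
Step i=9: Q has 9 at row 5, column 1; remove 10 from row 5 of P and reverse-bump: 10 enters row 4 and ejects 8; 8 enters row 3 and ejects 7; 7 enters row 2 and ejects 4; 4 enters row 1 and ejects 3. So w(9) = 3. P is now [[1, 4, 6], [2, 7, 9], [8], [10]].
Step i=8: Q has 8 at row 4, column 1; remove 10 from row 4 of P and reverse-bump: 10 enters row 3 and ejects 8; 8 enters row 2 and ejects 7; 7 enters row 1 and ejects 6. So w(8) = 6. P is now [[1, 4, 7], [2, 8, 9], [10]].
Step i=7: Q has 7 at row 2, column 3; remove 9 from row 2 of P and reverse-bump: 9 enters row 1 and ejects 7. So w(7) = 7. P is now [[1, 4, 9], [2, 8], [10]].
Step i=6: Q has 6 at row 2, column 2; remove 8 from row 2 of P and reverse-bump: 8 enters row 1 and ejects 4. So w(6) = 4. P is now [[1, 8, 9], [2], [10]].
Step i=5: Q has 5 at row 3, column 1; remove 10 from row 3 of P and reverse-bump: 10 enters row 2 and ejects 2; 2 enters row 1 and ejects 1. So w(5) = 1. P is now [[2, 8, 9], [10]].
Step i=4: Q has 4 at row 2, column 1; remove 10 from row 2 of P and reverse-bump: 10 enters row 1 and ejects 9. So w(4) = 9. P is now [[2, 8, 10]].
Step i=3: Q has 3 at row 1, column 3; remove that cell from P, ejecting 10. So w(3) = 10. P is now [[2, 8]].
Step i=2: Q has 2 at row 1, column 2; remove that cell from P, ejecting 8. So w(2) = 8. P is now [[2]].
Step i=1: Q has 1 at row 1, column 1; remove that cell from P, ejecting 2. So w(1) = 2. P is now [].

So w = 2 8 10 9 1 4 7 6 3 5.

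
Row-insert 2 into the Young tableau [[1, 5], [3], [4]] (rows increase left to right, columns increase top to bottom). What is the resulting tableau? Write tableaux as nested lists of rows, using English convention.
In row 1, 2 replaces 5 (the leftmost entry greater than 2); 5 is bumped to row 2. 5 is appended to row 2. The new tableau is [[1, 2], [3, 5], [4]].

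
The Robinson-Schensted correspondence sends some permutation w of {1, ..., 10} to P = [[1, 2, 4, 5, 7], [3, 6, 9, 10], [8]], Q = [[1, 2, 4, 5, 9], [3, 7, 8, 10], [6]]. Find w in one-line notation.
1 8 3 6 9 2 4 5 10 7

Reverse the RSK construction: for i from n down to 1, find the cell of Q containing i, remove the entry at that cell from P, and reverse-bump it up through P; the value ejected from row 1 is w(i).

Step i=10: Q has 10 at row 2, column 4; remove 10 from row 2 of P and reverse-bump: 10 enters row 1 and ejects 7. So w(10) = 7. P is now [[1, 2, 4, 5, 10], [3, 6, 9], [8]].
Step i=9: Q has 9 at row 1, column 5; remove that cell from P, ejecting 10. So w(9) = 10. P is now [[1, 2, 4, 5], [3, 6, 9], [8]].
Step i=8: Q has 8 at row 2, column 3; remove 9 from row 2 of P and reverse-bump: 9 enters row 1 and ejects 5. So w(8) = 5. P is now [[1, 2, 4, 9], [3, 6], [8]].
Step i=7: Q has 7 at row 2, column 2; remove 6 from row 2 of P and reverse-bump: 6 enters row 1 and ejects 4. So w(7) = 4. P is now [[1, 2, 6, 9], [3], [8]].
Step i=6: Q has 6 at row 3, column 1; remove 8 from row 3 of P and reverse-bump: 8 enters row 2 and ejects 3; 3 enters row 1 and ejects 2. So w(6) = 2. P is now [[1, 3, 6, 9], [8]].
Step i=5: Q has 5 at row 1, column 4; remove that cell from P, ejecting 9. So w(5) = 9. P is now [[1, 3, 6], [8]].
Step i=4: Q has 4 at row 1, column 3; remove that cell from P, ejecting 6. So w(4) = 6. P is now [[1, 3], [8]].
Step i=3: Q has 3 at row 2, column 1; remove 8 from row 2 of P and reverse-bump: 8 enters row 1 and ejects 3. So w(3) = 3. P is now [[1, 8]].
Step i=2: Q has 2 at row 1, column 2; remove that cell from P, ejecting 8. So w(2) = 8. P is now [[1]].
Step i=1: Q has 1 at row 1, column 1; remove that cell from P, ejecting 1. So w(1) = 1. P is now [].

So w = 1 8 3 6 9 2 4 5 10 7.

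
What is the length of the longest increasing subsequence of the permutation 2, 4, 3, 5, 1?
3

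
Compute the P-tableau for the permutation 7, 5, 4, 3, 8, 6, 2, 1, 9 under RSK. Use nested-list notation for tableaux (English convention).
P = [[1, 6, 9], [2, 8], [3], [4], [5], [7]]

Insert 7: appended to row 1. P = [[7]].
Insert 5: 5 bumps 7 from row 1; 7 starts row 2. P = [[5], [7]].
Insert 4: 4 bumps 5 from row 1; 5 bumps 7 from row 2; 7 starts row 3. P = [[4], [5], [7]].
Insert 3: 3 bumps 4 from row 1; 4 bumps 5 from row 2; 5 bumps 7 from row 3; 7 starts row 4. P = [[3], [4], [5], [7]].
Insert 8: appended to row 1. P = [[3, 8], [4], [5], [7]].
Insert 6: 6 bumps 8 from row 1; 8 appends to row 2. P = [[3, 6], [4, 8], [5], [7]].
Insert 2: 2 bumps 3 from row 1; 3 bumps 4 from row 2; 4 bumps 5 from row 3; 5 bumps 7 from row 4; 7 starts row 5. P = [[2, 6], [3, 8], [4], [5], [7]].
Insert 1: 1 bumps 2 from row 1; 2 bumps 3 from row 2; 3 bumps 4 from row 3; 4 bumps 5 from row 4; 5 bumps 7 from row 5; 7 starts row 6. P = [[1, 6], [2, 8], [3], [4], [5], [7]].
Insert 9: appended to row 1. P = [[1, 6, 9], [2, 8], [3], [4], [5], [7]].

So P = [[1, 6, 9], [2, 8], [3], [4], [5], [7]].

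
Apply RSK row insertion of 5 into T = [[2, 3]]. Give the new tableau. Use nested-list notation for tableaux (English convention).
[[2, 3, 5]]

5 is larger than every entry of row 1, so it is appended to row 1. The new tableau is [[2, 3, 5]].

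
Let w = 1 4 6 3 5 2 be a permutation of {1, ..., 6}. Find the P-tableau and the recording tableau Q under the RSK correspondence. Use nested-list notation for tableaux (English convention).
Insert each entry of the permutation into P by Schensted row insertion, recording in Q the position of each new cell.

Insert 1: appended to row 1. P = [[1]].
Insert 4: appended to row 1. P = [[1, 4]].
Insert 6: appended to row 1. P = [[1, 4, 6]].
Insert 3: 3 bumps 4 from row 1; 4 starts row 2. P = [[1, 3, 6], [4]].
Insert 5: 5 bumps 6 from row 1; 6 appends to row 2. P = [[1, 3, 5], [4, 6]].
Insert 2: 2 bumps 3 from row 1; 3 bumps 4 from row 2; 4 starts row 3. P = [[1, 2, 5], [3, 6], [4]].

So P = [[1, 2, 5], [3, 6], [4]], Q = [[1, 2, 3], [4, 5], [6]].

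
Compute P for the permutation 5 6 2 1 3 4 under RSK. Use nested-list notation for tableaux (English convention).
P = [[1, 3, 4], [2, 6], [5]]

After inserting 5: P = [[5]].
After inserting 6: P = [[5, 6]].
After inserting 2: P = [[2, 6], [5]].
After inserting 1: P = [[1, 6], [2], [5]].
After inserting 3: P = [[1, 3], [2, 6], [5]].
After inserting 4: P = [[1, 3, 4], [2, 6], [5]].

So P = [[1, 3, 4], [2, 6], [5]].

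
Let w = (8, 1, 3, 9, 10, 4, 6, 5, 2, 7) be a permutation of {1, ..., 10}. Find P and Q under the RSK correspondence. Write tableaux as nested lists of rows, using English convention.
P = [[1, 2, 4, 5, 7], [3, 9, 10], [6], [8]], Q = [[1, 3, 4, 5, 10], [2, 6, 7], [8], [9]]

Insert each entry of the permutation into P by Schensted row insertion, recording in Q the position of each new cell.

After inserting 8: P = [[8]].
After inserting 1: P = [[1], [8]].
After inserting 3: P = [[1, 3], [8]].
After inserting 9: P = [[1, 3, 9], [8]].
After inserting 10: P = [[1, 3, 9, 10], [8]].
After inserting 4: P = [[1, 3, 4, 10], [8, 9]].
After inserting 6: P = [[1, 3, 4, 6], [8, 9, 10]].
After inserting 5: P = [[1, 3, 4, 5], [6, 9, 10], [8]].
After inserting 2: P = [[1, 2, 4, 5], [3, 9, 10], [6], [8]].
After inserting 7: P = [[1, 2, 4, 5, 7], [3, 9, 10], [6], [8]].

So P = [[1, 2, 4, 5, 7], [3, 9, 10], [6], [8]], Q = [[1, 3, 4, 5, 10], [2, 6, 7], [8], [9]].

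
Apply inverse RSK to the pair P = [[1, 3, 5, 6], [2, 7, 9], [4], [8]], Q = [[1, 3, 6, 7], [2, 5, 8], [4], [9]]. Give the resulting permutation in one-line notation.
Reverse the RSK construction: for i from n down to 1, find the cell of Q containing i, remove the entry at that cell from P, and reverse-bump it up through P; the value ejected from row 1 is w(i).

Step i=9: Q has 9 at row 4, column 1; remove 8 from row 4 of P and reverse-bump: 8 enters row 3 and ejects 4; 4 enters row 2 and ejects 2; 2 enters row 1 and ejects 1. So w(9) = 1. P is now [[2, 3, 5, 6], [4, 7, 9], [8]].
Step i=8: Q has 8 at row 2, column 3; remove 9 from row 2 of P and reverse-bump: 9 enters row 1 and ejects 6. So w(8) = 6. P is now [[2, 3, 5, 9], [4, 7], [8]].
Step i=7: Q has 7 at row 1, column 4; remove that cell from P, ejecting 9. So w(7) = 9. P is now [[2, 3, 5], [4, 7], [8]].
Step i=6: Q has 6 at row 1, column 3; remove that cell from P, ejecting 5. So w(6) = 5. P is now [[2, 3], [4, 7], [8]].
Step i=5: Q has 5 at row 2, column 2; remove 7 from row 2 of P and reverse-bump: 7 enters row 1 and ejects 3. So w(5) = 3. P is now [[2, 7], [4], [8]].
Step i=4: Q has 4 at row 3, column 1; remove 8 from row 3 of P and reverse-bump: 8 enters row 2 and ejects 4; 4 enters row 1 and ejects 2. So w(4) = 2. P is now [[4, 7], [8]].
Step i=3: Q has 3 at row 1, column 2; remove that cell from P, ejecting 7. So w(3) = 7. P is now [[4], [8]].
Step i=2: Q has 2 at row 2, column 1; remove 8 from row 2 of P and reverse-bump: 8 enters row 1 and ejects 4. So w(2) = 4. P is now [[8]].
Step i=1: Q has 1 at row 1, column 1; remove that cell from P, ejecting 8. So w(1) = 8. P is now [].

So w = 8 4 7 2 3 5 9 6 1.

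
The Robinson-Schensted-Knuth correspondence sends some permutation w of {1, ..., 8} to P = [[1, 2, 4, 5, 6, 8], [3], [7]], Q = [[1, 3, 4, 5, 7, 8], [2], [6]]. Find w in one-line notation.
Reverse the RSK construction: for i from n down to 1, find the cell of Q containing i, remove the entry at that cell from P, and reverse-bump it up through P; the value ejected from row 1 is w(i).

Step i=8: Q has 8 at row 1, column 6; remove that cell from P, ejecting 8. So w(8) = 8. P is now [[1, 2, 4, 5, 6], [3], [7]].
Step i=7: Q has 7 at row 1, column 5; remove that cell from P, ejecting 6. So w(7) = 6. P is now [[1, 2, 4, 5], [3], [7]].
Step i=6: Q has 6 at row 3, column 1; remove 7 from row 3 of P and reverse-bump: 7 enters row 2 and ejects 3; 3 enters row 1 and ejects 2. So w(6) = 2. P is now [[1, 3, 4, 5], [7]].
Step i=5: Q has 5 at row 1, column 4; remove that cell from P, ejecting 5. So w(5) = 5. P is now [[1, 3, 4], [7]].
Step i=4: Q has 4 at row 1, column 3; remove that cell from P, ejecting 4. So w(4) = 4. P is now [[1, 3], [7]].
Step i=3: Q has 3 at row 1, column 2; remove that cell from P, ejecting 3. So w(3) = 3. P is now [[1], [7]].
Step i=2: Q has 2 at row 2, column 1; remove 7 from row 2 of P and reverse-bump: 7 enters row 1 and ejects 1. So w(2) = 1. P is now [[7]].
Step i=1: Q has 1 at row 1, column 1; remove that cell from P, ejecting 7. So w(1) = 7. P is now [].

So w = 7 1 3 4 5 2 6 8.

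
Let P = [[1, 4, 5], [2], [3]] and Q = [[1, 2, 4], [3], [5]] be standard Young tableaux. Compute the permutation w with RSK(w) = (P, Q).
Reverse the RSK construction: for i from n down to 1, find the cell of Q containing i, remove the entry at that cell from P, and reverse-bump it up through P; the value ejected from row 1 is w(i).

Step i=5: Q has 5 at row 3, column 1; remove 3 from row 3 of P and reverse-bump: 3 enters row 2 and ejects 2; 2 enters row 1 and ejects 1. So w(5) = 1. P is now [[2, 4, 5], [3]].
Step i=4: Q has 4 at row 1, column 3; remove that cell from P, ejecting 5. So w(4) = 5. P is now [[2, 4], [3]].
Step i=3: Q has 3 at row 2, column 1; remove 3 from row 2 of P and reverse-bump: 3 enters row 1 and ejects 2. So w(3) = 2. P is now [[3, 4]].
Step i=2: Q has 2 at row 1, column 2; remove that cell from P, ejecting 4. So w(2) = 4. P is now [[3]].
Step i=1: Q has 1 at row 1, column 1; remove that cell from P, ejecting 3. So w(1) = 3. P is now [].

So w = 3 4 2 5 1.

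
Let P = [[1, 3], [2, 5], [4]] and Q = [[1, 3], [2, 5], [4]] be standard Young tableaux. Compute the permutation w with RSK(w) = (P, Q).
Reverse the RSK construction: for i from n down to 1, find the cell of Q containing i, remove the entry at that cell from P, and reverse-bump it up through P; the value ejected from row 1 is w(i).

Step i=5: Q has 5 at row 2, column 2; remove 5 from row 2 of P and reverse-bump: 5 enters row 1 and ejects 3. So w(5) = 3. P is now [[1, 5], [2], [4]].
Step i=4: Q has 4 at row 3, column 1; remove 4 from row 3 of P and reverse-bump: 4 enters row 2 and ejects 2; 2 enters row 1 and ejects 1. So w(4) = 1. P is now [[2, 5], [4]].
Step i=3: Q has 3 at row 1, column 2; remove that cell from P, ejecting 5. So w(3) = 5. P is now [[2], [4]].
Step i=2: Q has 2 at row 2, column 1; remove 4 from row 2 of P and reverse-bump: 4 enters row 1 and ejects 2. So w(2) = 2. P is now [[4]].
Step i=1: Q has 1 at row 1, column 1; remove that cell from P, ejecting 4. So w(1) = 4. P is now [].

So w = 4 2 5 1 3.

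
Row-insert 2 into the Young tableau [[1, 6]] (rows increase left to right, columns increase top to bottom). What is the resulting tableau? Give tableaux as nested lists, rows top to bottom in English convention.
[[1, 2], [6]]

In row 1, 2 replaces 6 (the leftmost entry greater than 2); 6 is bumped to row 2. 6 starts a new row 2. The new tableau is [[1, 2], [6]].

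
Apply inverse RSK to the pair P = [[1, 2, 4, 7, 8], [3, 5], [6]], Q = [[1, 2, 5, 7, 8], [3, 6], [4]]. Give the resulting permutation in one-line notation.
1 6 3 2 5 4 7 8

Reverse the RSK construction: for i from n down to 1, find the cell of Q containing i, remove the entry at that cell from P, and reverse-bump it up through P; the value ejected from row 1 is w(i).

Step i=8: Q has 8 at row 1, column 5; remove that cell from P, ejecting 8. So w(8) = 8. P is now [[1, 2, 4, 7], [3, 5], [6]].
Step i=7: Q has 7 at row 1, column 4; remove that cell from P, ejecting 7. So w(7) = 7. P is now [[1, 2, 4], [3, 5], [6]].
Step i=6: Q has 6 at row 2, column 2; remove 5 from row 2 of P and reverse-bump: 5 enters row 1 and ejects 4. So w(6) = 4. P is now [[1, 2, 5], [3], [6]].
Step i=5: Q has 5 at row 1, column 3; remove that cell from P, ejecting 5. So w(5) = 5. P is now [[1, 2], [3], [6]].
Step i=4: Q has 4 at row 3, column 1; remove 6 from row 3 of P and reverse-bump: 6 enters row 2 and ejects 3; 3 enters row 1 and ejects 2. So w(4) = 2. P is now [[1, 3], [6]].
Step i=3: Q has 3 at row 2, column 1; remove 6 from row 2 of P and reverse-bump: 6 enters row 1 and ejects 3. So w(3) = 3. P is now [[1, 6]].
Step i=2: Q has 2 at row 1, column 2; remove that cell from P, ejecting 6. So w(2) = 6. P is now [[1]].
Step i=1: Q has 1 at row 1, column 1; remove that cell from P, ejecting 1. So w(1) = 1. P is now [].

So w = 1 6 3 2 5 4 7 8.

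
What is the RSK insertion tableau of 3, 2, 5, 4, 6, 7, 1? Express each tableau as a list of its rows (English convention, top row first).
After inserting 3: P = [[3]].
After inserting 2: P = [[2], [3]].
After inserting 5: P = [[2, 5], [3]].
After inserting 4: P = [[2, 4], [3, 5]].
After inserting 6: P = [[2, 4, 6], [3, 5]].
After inserting 7: P = [[2, 4, 6, 7], [3, 5]].
After inserting 1: P = [[1, 4, 6, 7], [2, 5], [3]].

So P = [[1, 4, 6, 7], [2, 5], [3]].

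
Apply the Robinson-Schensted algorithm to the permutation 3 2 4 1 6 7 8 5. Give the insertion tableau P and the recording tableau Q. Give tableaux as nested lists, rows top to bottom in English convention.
P = [[1, 4, 5, 7, 8], [2, 6], [3]], Q = [[1, 3, 5, 6, 7], [2, 8], [4]]

Insert each entry of the permutation into P by Schensted row insertion, recording in Q the position of each new cell.

Insert 3: appended to row 1. P = [[3]].
Insert 2: 2 bumps 3 from row 1; 3 starts row 2. P = [[2], [3]].
Insert 4: appended to row 1. P = [[2, 4], [3]].
Insert 1: 1 bumps 2 from row 1; 2 bumps 3 from row 2; 3 starts row 3. P = [[1, 4], [2], [3]].
Insert 6: appended to row 1. P = [[1, 4, 6], [2], [3]].
Insert 7: appended to row 1. P = [[1, 4, 6, 7], [2], [3]].
Insert 8: appended to row 1. P = [[1, 4, 6, 7, 8], [2], [3]].
Insert 5: 5 bumps 6 from row 1; 6 appends to row 2. P = [[1, 4, 5, 7, 8], [2, 6], [3]].

So P = [[1, 4, 5, 7, 8], [2, 6], [3]], Q = [[1, 3, 5, 6, 7], [2, 8], [4]].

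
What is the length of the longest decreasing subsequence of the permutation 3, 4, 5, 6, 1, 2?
2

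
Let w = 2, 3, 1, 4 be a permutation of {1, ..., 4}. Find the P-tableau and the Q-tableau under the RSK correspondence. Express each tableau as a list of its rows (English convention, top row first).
Insert each entry of the permutation into P by Schensted row insertion, recording in Q the position of each new cell.

Insert 2: appended to row 1. P = [[2]].
Insert 3: appended to row 1. P = [[2, 3]].
Insert 1: 1 bumps 2 from row 1; 2 starts row 2. P = [[1, 3], [2]].
Insert 4: appended to row 1. P = [[1, 3, 4], [2]].

So P = [[1, 3, 4], [2]], Q = [[1, 2, 4], [3]].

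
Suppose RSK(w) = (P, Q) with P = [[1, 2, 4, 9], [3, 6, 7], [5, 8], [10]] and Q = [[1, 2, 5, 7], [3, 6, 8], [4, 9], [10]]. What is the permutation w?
5 6 3 1 8 2 10 9 7 4

Reverse the RSK construction: for i from n down to 1, find the cell of Q containing i, remove the entry at that cell from P, and reverse-bump it up through P; the value ejected from row 1 is w(i).

Step i=10: Q has 10 at row 4, column 1; remove 10 from row 4 of P and reverse-bump: 10 enters row 3 and ejects 8; 8 enters row 2 and ejects 7; 7 enters row 1 and ejects 4. So w(10) = 4. P is now [[1, 2, 7, 9], [3, 6, 8], [5, 10]].
Step i=9: Q has 9 at row 3, column 2; remove 10 from row 3 of P and reverse-bump: 10 enters row 2 and ejects 8; 8 enters row 1 and ejects 7. So w(9) = 7. P is now [[1, 2, 8, 9], [3, 6, 10], [5]].
Step i=8: Q has 8 at row 2, column 3; remove 10 from row 2 of P and reverse-bump: 10 enters row 1 and ejects 9. So w(8) = 9. P is now [[1, 2, 8, 10], [3, 6], [5]].
Step i=7: Q has 7 at row 1, column 4; remove that cell from P, ejecting 10. So w(7) = 10. P is now [[1, 2, 8], [3, 6], [5]].
Step i=6: Q has 6 at row 2, column 2; remove 6 from row 2 of P and reverse-bump: 6 enters row 1 and ejects 2. So w(6) = 2. P is now [[1, 6, 8], [3], [5]].
Step i=5: Q has 5 at row 1, column 3; remove that cell from P, ejecting 8. So w(5) = 8. P is now [[1, 6], [3], [5]].
Step i=4: Q has 4 at row 3, column 1; remove 5 from row 3 of P and reverse-bump: 5 enters row 2 and ejects 3; 3 enters row 1 and ejects 1. So w(4) = 1. P is now [[3, 6], [5]].
Step i=3: Q has 3 at row 2, column 1; remove 5 from row 2 of P and reverse-bump: 5 enters row 1 and ejects 3. So w(3) = 3. P is now [[5, 6]].
Step i=2: Q has 2 at row 1, column 2; remove that cell from P, ejecting 6. So w(2) = 6. P is now [[5]].
Step i=1: Q has 1 at row 1, column 1; remove that cell from P, ejecting 5. So w(1) = 5. P is now [].

So w = 5 6 3 1 8 2 10 9 7 4.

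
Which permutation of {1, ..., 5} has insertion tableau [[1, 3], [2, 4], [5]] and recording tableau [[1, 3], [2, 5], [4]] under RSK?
5 2 4 1 3

Reverse the RSK construction: for i from n down to 1, find the cell of Q containing i, remove the entry at that cell from P, and reverse-bump it up through P; the value ejected from row 1 is w(i).

Step i=5: Q has 5 at row 2, column 2; remove 4 from row 2 of P and reverse-bump: 4 enters row 1 and ejects 3. So w(5) = 3. P is now [[1, 4], [2], [5]].
Step i=4: Q has 4 at row 3, column 1; remove 5 from row 3 of P and reverse-bump: 5 enters row 2 and ejects 2; 2 enters row 1 and ejects 1. So w(4) = 1. P is now [[2, 4], [5]].
Step i=3: Q has 3 at row 1, column 2; remove that cell from P, ejecting 4. So w(3) = 4. P is now [[2], [5]].
Step i=2: Q has 2 at row 2, column 1; remove 5 from row 2 of P and reverse-bump: 5 enters row 1 and ejects 2. So w(2) = 2. P is now [[5]].
Step i=1: Q has 1 at row 1, column 1; remove that cell from P, ejecting 5. So w(1) = 5. P is now [].

So w = 5 2 4 1 3.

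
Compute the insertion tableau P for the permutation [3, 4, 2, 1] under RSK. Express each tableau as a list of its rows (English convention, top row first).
After inserting 3: P = [[3]].
After inserting 4: P = [[3, 4]].
After inserting 2: P = [[2, 4], [3]].
After inserting 1: P = [[1, 4], [2], [3]].

So P = [[1, 4], [2], [3]].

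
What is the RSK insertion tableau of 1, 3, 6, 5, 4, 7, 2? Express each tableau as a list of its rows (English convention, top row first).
Insert 1: appended to row 1. P = [[1]].
Insert 3: appended to row 1. P = [[1, 3]].
Insert 6: appended to row 1. P = [[1, 3, 6]].
Insert 5: 5 bumps 6 from row 1; 6 starts row 2. P = [[1, 3, 5], [6]].
Insert 4: 4 bumps 5 from row 1; 5 bumps 6 from row 2; 6 starts row 3. P = [[1, 3, 4], [5], [6]].
Insert 7: appended to row 1. P = [[1, 3, 4, 7], [5], [6]].
Insert 2: 2 bumps 3 from row 1; 3 bumps 5 from row 2; 5 bumps 6 from row 3; 6 starts row 4. P = [[1, 2, 4, 7], [3], [5], [6]].

So P = [[1, 2, 4, 7], [3], [5], [6]].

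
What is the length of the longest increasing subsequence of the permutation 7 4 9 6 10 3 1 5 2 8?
3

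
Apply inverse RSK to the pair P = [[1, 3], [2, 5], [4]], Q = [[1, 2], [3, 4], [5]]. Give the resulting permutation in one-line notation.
4 5 2 3 1

Reverse RSK: for i = n, n-1, ..., 1, locate i in Q, remove the corresponding corner cell from P, and reverse-bump its entry up through P; the value ejected from row 1 is w(i).

So w = 4 5 2 3 1.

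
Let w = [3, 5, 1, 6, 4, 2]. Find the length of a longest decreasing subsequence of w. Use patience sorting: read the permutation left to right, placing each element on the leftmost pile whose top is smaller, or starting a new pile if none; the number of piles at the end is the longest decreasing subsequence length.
3: new pile. tops = [3]
5: onto pile 1 (replacing 3). tops = [5]
1: new pile. tops = [5, 1]
6: onto pile 1 (replacing 5). tops = [6, 1]
4: onto pile 2 (replacing 1). tops = [6, 4]
2: new pile. tops = [6, 4, 2]

3 piles, so the longest decreasing subsequence has length 3.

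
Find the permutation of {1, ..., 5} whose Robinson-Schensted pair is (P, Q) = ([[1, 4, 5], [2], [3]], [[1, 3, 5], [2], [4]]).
3 2 4 1 5

Reverse RSK: for i = n, n-1, ..., 1, locate i in Q, remove the corresponding corner cell from P, and reverse-bump its entry up through P; the value ejected from row 1 is w(i).

So w = 3 2 4 1 5.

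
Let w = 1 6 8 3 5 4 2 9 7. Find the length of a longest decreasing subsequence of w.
4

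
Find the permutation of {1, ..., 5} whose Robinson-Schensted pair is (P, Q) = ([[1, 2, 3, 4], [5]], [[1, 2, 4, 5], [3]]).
1 5 2 3 4

Reverse the RSK construction: for i from n down to 1, find the cell of Q containing i, remove the entry at that cell from P, and reverse-bump it up through P; the value ejected from row 1 is w(i).

Step i=5: Q has 5 at row 1, column 4; remove that cell from P, ejecting 4. So w(5) = 4. P is now [[1, 2, 3], [5]].
Step i=4: Q has 4 at row 1, column 3; remove that cell from P, ejecting 3. So w(4) = 3. P is now [[1, 2], [5]].
Step i=3: Q has 3 at row 2, column 1; remove 5 from row 2 of P and reverse-bump: 5 enters row 1 and ejects 2. So w(3) = 2. P is now [[1, 5]].
Step i=2: Q has 2 at row 1, column 2; remove that cell from P, ejecting 5. So w(2) = 5. P is now [[1]].
Step i=1: Q has 1 at row 1, column 1; remove that cell from P, ejecting 1. So w(1) = 1. P is now [].

So w = 1 5 2 3 4.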